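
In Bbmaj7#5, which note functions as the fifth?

Root of Bbmaj7#5 = Bb. The 5th is an augmented 5th: Bb up an augmented 5th → F#.

F#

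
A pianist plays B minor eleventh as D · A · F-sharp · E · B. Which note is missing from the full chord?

C-sharp

B minor eleventh = B, D, F-sharp, A, C-sharp, E. The voicing lacks the 9th (major 9th), C-sharp.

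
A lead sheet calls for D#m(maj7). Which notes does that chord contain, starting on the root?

D#m(maj7) is a minor-major seventh built on D#.
root → D#
3rd (minor 3rd) → F#
5th (perfect 5th) → A#
7th (major 7th) → C##

D# F# A# C##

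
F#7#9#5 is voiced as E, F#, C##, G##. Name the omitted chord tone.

A#

The full F#7#9#5 chord is F#, A#, C##, E, G##.
Comparing with the voicing, the major 3rd (3rd) — A# — is absent.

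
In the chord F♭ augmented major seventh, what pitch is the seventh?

F♭ augmented major seventh is built on F-flat; its 7th is a major 7th above the root.
A seventh above F uses the letter E, and the major 7th above F-flat is E-flat.

E-flat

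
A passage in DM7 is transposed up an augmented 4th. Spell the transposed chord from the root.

D up an augmented 4th → G#. New chord: G# major seventh.
G# — root
B# — major 3rd
D# — perfect 5th
F## — major 7th

G#  B#  D#  F##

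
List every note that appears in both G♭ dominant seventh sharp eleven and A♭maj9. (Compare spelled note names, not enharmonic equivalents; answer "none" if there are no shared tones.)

G♭ dominant seventh sharp eleven: G♭ B♭ D♭ F♭ C
A♭maj9: A♭ C E♭ G B♭
Common to both → B♭, C.

B♭, C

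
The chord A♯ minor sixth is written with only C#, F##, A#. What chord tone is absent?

A♯ minor sixth = A#, C#, E#, F##. The voicing lacks the 5th (perfect 5th), E#.

E#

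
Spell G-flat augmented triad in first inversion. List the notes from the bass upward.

G-flat augmented triad = G-flat–B-flat–D; first inversion → third (B-flat) lowest.

B-flat, D, G-flat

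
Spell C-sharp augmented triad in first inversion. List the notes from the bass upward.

E-sharp, G-double-sharp, C-sharp

In root position, C-sharp augmented triad is C-sharp–E-sharp–G-double-sharp.
First inversion puts the third (E-sharp) in the bass.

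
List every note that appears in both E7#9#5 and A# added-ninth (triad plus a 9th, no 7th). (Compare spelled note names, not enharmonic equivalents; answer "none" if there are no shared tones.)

E7#9#5: E G# B# D F##
A# added-ninth: A# C## E# B#
Common to both → B#.

B#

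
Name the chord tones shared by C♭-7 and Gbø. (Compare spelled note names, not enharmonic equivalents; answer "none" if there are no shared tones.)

G♭, B𝄫

C♭-7 = C♭, E𝄫, G♭, B𝄫.
Gbø = G♭, B𝄫, D𝄫, F♭.
Shared: G♭, B𝄫.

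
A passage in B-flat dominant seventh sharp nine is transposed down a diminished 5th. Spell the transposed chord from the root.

A diminished 5th down from B-flat is E, so the new chord is E dominant seventh sharp nine.
root → E
3rd (major 3rd) → G-sharp
5th (perfect 5th) → B
7th (minor 7th) → D
9th (augmented 9th) → F-double-sharp

E, G-sharp, B, D, F-double-sharp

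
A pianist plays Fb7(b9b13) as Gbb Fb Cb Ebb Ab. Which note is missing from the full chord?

Fb7(b9b13) = Fb, Ab, Cb, Ebb, Gbb, Dbb. The voicing lacks the 13th (minor 13th), Dbb.

Dbb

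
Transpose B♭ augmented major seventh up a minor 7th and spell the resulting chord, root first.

A-flat C E G

B-flat up a minor 7th → A-flat. New chord: A-flat augmented major seventh.
Root: A-flat
Major 3rd (3rd): C
Augmented 5th (5th): E
Major 7th (7th): G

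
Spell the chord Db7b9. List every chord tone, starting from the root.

Root Db, quality dominant seventh flat nine:
root → Db
3rd (major 3rd) → F
5th (perfect 5th) → Ab
7th (minor 7th) → Cb
9th (minor 9th) → Ebb

Db, F, Ab, Cb, Ebb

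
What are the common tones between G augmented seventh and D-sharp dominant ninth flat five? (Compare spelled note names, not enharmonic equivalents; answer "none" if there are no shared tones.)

D-sharp

G augmented seventh = G, B, D-sharp, F.
D-sharp dominant ninth flat five = D-sharp, F-double-sharp, A, C-sharp, E-sharp.
Shared: D-sharp.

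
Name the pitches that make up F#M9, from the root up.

F#M9 is a major ninth built on F#.
- root: F#
- major 3rd: A#
- perfect 5th: C#
- major 7th: E#
- major 9th: G#

F#, A#, C#, E#, G#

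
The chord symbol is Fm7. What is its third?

Fm7 is built on F; its 3rd is a minor 3rd above the root.
A third above F uses the letter A, and the minor 3rd above F is A♭.

A♭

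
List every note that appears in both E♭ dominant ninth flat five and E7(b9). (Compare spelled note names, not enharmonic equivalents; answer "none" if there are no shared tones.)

E♭ dominant ninth flat five = E♭, G, B𝄫, D♭, F.
E7(b9) = E, G♯, B, D, F.
Shared: F.

F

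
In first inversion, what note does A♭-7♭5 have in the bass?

Cb

A♭-7♭5 = Ab–Cb–Ebb–Gb. First inversion → third in the bass = Cb.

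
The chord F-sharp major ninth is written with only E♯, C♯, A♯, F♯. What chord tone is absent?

F-sharp major ninth = F♯, A♯, C♯, E♯, G♯. The voicing lacks the 9th (major 9th), G♯.

G♯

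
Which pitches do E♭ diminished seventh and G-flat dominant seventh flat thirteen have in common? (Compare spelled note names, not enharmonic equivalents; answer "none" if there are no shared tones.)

Gb

E♭ diminished seventh: Eb Gb Bbb Dbb
G-flat dominant seventh flat thirteen: Gb Bb Db Fb Ebb
Common to both → Gb.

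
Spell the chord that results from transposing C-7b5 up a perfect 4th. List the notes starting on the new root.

C up a perfect 4th → F. New chord: F half-diminished seventh.
F — root
A♭ — minor 3rd
C♭ — diminished 5th
E♭ — minor 7th

F, A♭, C♭, E♭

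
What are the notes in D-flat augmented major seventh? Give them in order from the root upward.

D-flat  F  A  C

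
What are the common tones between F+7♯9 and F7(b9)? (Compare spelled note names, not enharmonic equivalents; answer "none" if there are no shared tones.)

F, A, Eb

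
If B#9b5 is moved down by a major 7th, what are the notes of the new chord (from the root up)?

A major 7th down from B# is C#, so the new chord is C# dominant ninth flat five.
root → C#
3rd (major 3rd) → E#
5th (diminished 5th) → G
7th (minor 7th) → B
9th (major 9th) → D#

C#, E#, G, B, D#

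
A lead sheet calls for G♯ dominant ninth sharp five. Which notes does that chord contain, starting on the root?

G-sharp B-sharp D-double-sharp F-sharp A-sharp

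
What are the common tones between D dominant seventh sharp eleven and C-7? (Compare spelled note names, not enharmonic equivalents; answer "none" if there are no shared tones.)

D dominant seventh sharp eleven = D, F#, A, C, G#.
C-7 = C, Eb, G, Bb.
Shared: C.

C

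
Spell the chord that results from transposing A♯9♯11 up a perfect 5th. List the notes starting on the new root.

E#, G##, B#, D#, F##, A##

Transposed root: A# → E# (perfect 5th up). So we spell E# dominant ninth sharp eleven:
Root: E#
Major 3rd (3rd): G##
Perfect 5th (5th): B#
Minor 7th (7th): D#
Major 9th (9th): F##
Augmented 11th (11th): A##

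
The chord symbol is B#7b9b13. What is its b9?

C♯

B#7b9b13 is built on B♯; its 9th is a minor 9th above the root.
A second above B uses the letter C, and the minor 9th above B♯ is C♯.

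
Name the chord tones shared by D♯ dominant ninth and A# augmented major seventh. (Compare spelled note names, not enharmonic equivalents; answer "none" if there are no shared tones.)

A-sharp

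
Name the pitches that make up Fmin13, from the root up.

Root F, quality minor thirteenth:
root → F
3rd (minor 3rd) → Ab
5th (perfect 5th) → C
7th (minor 7th) → Eb
9th (major 9th) → G
11th (perfect 11th) → Bb
13th (major 13th) → D

F, Ab, C, Eb, G, Bb, D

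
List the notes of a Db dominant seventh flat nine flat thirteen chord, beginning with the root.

D-flat, F, A-flat, C-flat, E-double-flat, B-double-flat

Db dominant seventh flat nine flat thirteen: dominant seventh flat nine flat thirteen on D-flat.
root → D-flat
3rd (major 3rd) → F
5th (perfect 5th) → A-flat
7th (minor 7th) → C-flat
9th (minor 9th) → E-double-flat
13th (minor 13th) → B-double-flat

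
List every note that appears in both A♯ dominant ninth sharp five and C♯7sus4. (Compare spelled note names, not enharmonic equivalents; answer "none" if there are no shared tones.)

G#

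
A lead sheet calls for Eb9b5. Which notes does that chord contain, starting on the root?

Eb  G  Bbb  Db  F

Root Eb, quality dominant ninth flat five:
Eb — root
G — major 3rd
Bbb — diminished 5th
Db — minor 7th
F — major 9th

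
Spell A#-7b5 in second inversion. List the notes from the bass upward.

E  G#  A#  C#

A#-7b5 = A#–C#–E–G#; second inversion → fifth (E) lowest.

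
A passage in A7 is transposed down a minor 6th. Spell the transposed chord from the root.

A down a minor 6th → C#. New chord: C# dominant seventh.
C# — root
E# — major 3rd
G# — perfect 5th
B — minor 7th

C# – E# – G# – B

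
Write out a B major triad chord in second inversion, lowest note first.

F-sharp – B – D-sharp

B major triad = B–D-sharp–F-sharp; second inversion → fifth (F-sharp) lowest.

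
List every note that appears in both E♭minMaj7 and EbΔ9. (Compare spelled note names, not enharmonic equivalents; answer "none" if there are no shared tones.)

E♭minMaj7: Eb Gb Bb D
EbΔ9: Eb G Bb D F
Common to both → Eb, Bb, D.

Eb, Bb, D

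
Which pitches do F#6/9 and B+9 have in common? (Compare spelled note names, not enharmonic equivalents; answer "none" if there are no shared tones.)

F#6/9 = F#, A#, C#, D#, G#.
B+9 = B, D#, F##, A, C#.
Shared: C#, D#.

C# D#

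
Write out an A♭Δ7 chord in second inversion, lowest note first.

In root position, A♭Δ7 is Ab–C–Eb–G.
Second inversion puts the fifth (Eb) in the bass.

Eb – G – Ab – C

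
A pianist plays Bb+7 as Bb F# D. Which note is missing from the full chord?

The full Bb+7 chord is Bb, D, F#, Ab.
Comparing with the voicing, the minor 7th (7th) — Ab — is absent.

Ab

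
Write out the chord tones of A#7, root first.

A♯ – C𝄪 – E♯ – G♯

A#7: dominant seventh on A♯.
Root: A♯
Major 3rd (3rd): C𝄪
Perfect 5th (5th): E♯
Minor 7th (7th): G♯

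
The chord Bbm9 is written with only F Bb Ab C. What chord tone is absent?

Db

Bbm9 = Bb, Db, F, Ab, C. The voicing lacks the 3rd (minor 3rd), Db.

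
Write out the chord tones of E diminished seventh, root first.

E diminished seventh: diminished seventh on E.
- root: E
- minor 3rd: G
- diminished 5th: B-flat
- diminished 7th: D-flat

E G B-flat D-flat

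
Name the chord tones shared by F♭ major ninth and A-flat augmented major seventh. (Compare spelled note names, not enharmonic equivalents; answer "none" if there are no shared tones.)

F♭ major ninth = F-flat, A-flat, C-flat, E-flat, G-flat.
A-flat augmented major seventh = A-flat, C, E, G.
Shared: A-flat.

A-flat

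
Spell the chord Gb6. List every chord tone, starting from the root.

Gb Bb Db Eb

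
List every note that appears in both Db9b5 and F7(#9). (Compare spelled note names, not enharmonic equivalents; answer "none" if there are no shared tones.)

Db9b5 = Db, F, Abb, Cb, Eb.
F7(#9) = F, A, C, Eb, G#.
Shared: F, Eb.

F, Eb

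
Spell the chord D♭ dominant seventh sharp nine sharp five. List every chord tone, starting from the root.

D♭ dominant seventh sharp nine sharp five: dominant seventh sharp nine sharp five on Db.
Db — root
F — major 3rd
A — augmented 5th
Cb — minor 7th
E — augmented 9th

Db, F, A, Cb, E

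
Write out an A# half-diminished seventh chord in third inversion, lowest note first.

G-sharp, A-sharp, C-sharp, E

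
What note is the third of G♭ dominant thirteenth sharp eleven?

G♭ dominant thirteenth sharp eleven is built on Gb; its 3rd is a major 3rd above the root.
A third above G uses the letter B, and the major 3rd above Gb is Bb.

Bb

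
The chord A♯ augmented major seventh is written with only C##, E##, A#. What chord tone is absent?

A♯ augmented major seventh = A#, C##, E##, G##. The voicing lacks the 7th (major 7th), G##.

G##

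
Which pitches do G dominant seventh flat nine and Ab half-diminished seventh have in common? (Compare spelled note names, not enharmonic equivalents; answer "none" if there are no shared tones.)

A-flat

G dominant seventh flat nine: G B D F A-flat
Ab half-diminished seventh: A-flat C-flat E-double-flat G-flat
Common to both → A-flat.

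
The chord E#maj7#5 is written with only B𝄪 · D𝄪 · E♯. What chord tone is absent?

E#maj7#5 = E♯, G𝄪, B𝄪, D𝄪. The voicing lacks the 3rd (major 3rd), G𝄪.

G𝄪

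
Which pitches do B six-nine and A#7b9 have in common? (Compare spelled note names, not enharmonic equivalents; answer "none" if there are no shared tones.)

B six-nine: B D♯ F♯ G♯ C♯
A#7b9: A♯ C𝄪 E♯ G♯ B
Common to both → B, G♯.

B, G♯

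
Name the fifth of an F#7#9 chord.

Root of F#7#9 = F#. The 5th is a perfect 5th: F# up a perfect 5th → C#.

C#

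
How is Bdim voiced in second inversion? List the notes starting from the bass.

F, B, D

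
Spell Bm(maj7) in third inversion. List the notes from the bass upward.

In root position, Bm(maj7) is B–D–F#–A#.
Third inversion puts the seventh (A#) in the bass.

A# B D F#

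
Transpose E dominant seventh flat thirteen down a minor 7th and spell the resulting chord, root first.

F# A# C# E D

E down a minor 7th → F#. New chord: F# dominant seventh flat thirteen.
F# — root
A# — major 3rd
C# — perfect 5th
E — minor 7th
D — minor 13th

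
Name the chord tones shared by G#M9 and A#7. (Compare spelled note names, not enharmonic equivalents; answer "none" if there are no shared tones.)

G#, A#

G#M9: G# B# D# F## A#
A#7: A# C## E# G#
Common to both → G#, A#.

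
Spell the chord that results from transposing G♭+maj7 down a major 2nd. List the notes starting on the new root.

Fb – Ab – C – Eb

Gb down a major 2nd → Fb. New chord: Fb augmented major seventh.
- root: Fb
- major 3rd: Ab
- augmented 5th: C
- major 7th: Eb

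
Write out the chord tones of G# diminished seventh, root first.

G# diminished seventh is a diminished seventh built on G-sharp.
G-sharp — root
B — minor 3rd
D — diminished 5th
F — diminished 7th

G-sharp – B – D – F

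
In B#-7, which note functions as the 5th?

B#-7 is built on B#; its 5th is a perfect 5th above the root.
A fifth above B uses the letter F, and the perfect 5th above B# is F##.

F##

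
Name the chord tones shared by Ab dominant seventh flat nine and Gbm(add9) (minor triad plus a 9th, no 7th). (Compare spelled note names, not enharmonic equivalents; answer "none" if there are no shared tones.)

Ab dominant seventh flat nine = A♭, C, E♭, G♭, B𝄫.
Gbm(add9) = G♭, B𝄫, D♭, A♭.
Shared: A♭, G♭, B𝄫.

A♭ G♭ B𝄫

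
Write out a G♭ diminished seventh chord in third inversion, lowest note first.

G♭ diminished seventh = Gb–Bbb–Dbb–Fbb; third inversion → seventh (Fbb) lowest.

Fbb Gb Bbb Dbb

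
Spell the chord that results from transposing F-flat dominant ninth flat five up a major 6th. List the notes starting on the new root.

D-flat – F – A-double-flat – C-flat – E-flat

A major 6th up from F-flat is D-flat, so the new chord is D-flat dominant ninth flat five.
root → D-flat
3rd (major 3rd) → F
5th (diminished 5th) → A-double-flat
7th (minor 7th) → C-flat
9th (major 9th) → E-flat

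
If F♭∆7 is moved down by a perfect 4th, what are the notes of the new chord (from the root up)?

C♭ – E♭ – G♭ – B♭

F♭ down a perfect 4th → C♭. New chord: C♭ major seventh.
- root: C♭
- major 3rd: E♭
- perfect 5th: G♭
- major 7th: B♭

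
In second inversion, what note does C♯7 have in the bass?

C♯7 = C#–E#–G#–B. Second inversion → fifth in the bass = G#.

G#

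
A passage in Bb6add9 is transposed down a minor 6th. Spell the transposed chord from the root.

Transposed root: B♭ → D (minor 6th down). So we spell D six-nine:
root → D
3rd (major 3rd) → F♯
5th (perfect 5th) → A
6th (major 6th) → B
9th (major 9th) → E

D F♯ A B E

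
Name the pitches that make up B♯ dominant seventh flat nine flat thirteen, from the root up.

B♯ dominant seventh flat nine flat thirteen: dominant seventh flat nine flat thirteen on B♯.
root → B♯
3rd (major 3rd) → D𝄪
5th (perfect 5th) → F𝄪
7th (minor 7th) → A♯
9th (minor 9th) → C♯
13th (minor 13th) → G♯

B♯ – D𝄪 – F𝄪 – A♯ – C♯ – G♯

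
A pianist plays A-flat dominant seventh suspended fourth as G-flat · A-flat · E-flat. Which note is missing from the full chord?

The full A-flat dominant seventh suspended fourth chord is A-flat, D-flat, E-flat, G-flat.
Comparing with the voicing, the perfect 4th (4th) — D-flat — is absent.

D-flat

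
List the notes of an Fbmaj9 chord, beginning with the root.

Fb  Ab  Cb  Eb  Gb

Root Fb, quality major ninth:
root → Fb
3rd (major 3rd) → Ab
5th (perfect 5th) → Cb
7th (major 7th) → Eb
9th (major 9th) → Gb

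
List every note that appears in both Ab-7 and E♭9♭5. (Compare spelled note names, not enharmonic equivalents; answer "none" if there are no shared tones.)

Ab-7: Ab Cb Eb Gb
E♭9♭5: Eb G Bbb Db F
Common to both → Eb.

Eb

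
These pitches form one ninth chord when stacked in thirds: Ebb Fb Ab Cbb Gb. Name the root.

Fb

Stacking in thirds gives Fb – Ab – Cbb – Ebb – Gb, so Fb is the root — Fb dominant ninth flat five.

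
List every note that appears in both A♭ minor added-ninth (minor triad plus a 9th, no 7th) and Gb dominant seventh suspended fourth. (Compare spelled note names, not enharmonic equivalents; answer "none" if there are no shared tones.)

A♭ minor added-ninth: A-flat C-flat E-flat B-flat
Gb dominant seventh suspended fourth: G-flat C-flat D-flat F-flat
Common to both → C-flat.

C-flat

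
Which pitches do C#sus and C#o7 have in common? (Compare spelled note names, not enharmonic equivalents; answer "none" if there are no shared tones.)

C#sus = C♯, F♯, G♯.
C#o7 = C♯, E, G, B♭.
Shared: C♯.

C♯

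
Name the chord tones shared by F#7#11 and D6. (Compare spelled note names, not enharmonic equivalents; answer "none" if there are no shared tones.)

F#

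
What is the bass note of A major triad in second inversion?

A major triad in root position is A–C#–E.
Second inversion places the fifth in the bass, which is E.

E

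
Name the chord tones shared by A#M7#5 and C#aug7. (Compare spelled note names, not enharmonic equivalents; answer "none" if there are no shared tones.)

A#M7#5: A# C## E## G##
C#aug7: C# E# G## B
Common to both → G##.

G##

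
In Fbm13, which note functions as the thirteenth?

Db

Root of Fbm13 = Fb. The 13th is a major 13th: Fb up a major 13th → Db.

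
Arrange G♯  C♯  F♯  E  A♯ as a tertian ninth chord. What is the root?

Arranged so that each adjacent pair is a third by letter name: F♯ – A♯ – C♯ – E – G♯.
The bottom of that stack, F♯, is the root (this is F♯ dominant ninth).

F♯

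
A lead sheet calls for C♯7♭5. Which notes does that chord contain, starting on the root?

C♯ – E♯ – G – B

C♯7♭5: dominant seventh flat five on C♯.
Root: C♯
Major 3rd (3rd): E♯
Diminished 5th (5th): G
Minor 7th (7th): B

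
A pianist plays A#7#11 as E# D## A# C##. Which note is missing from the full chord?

G#

The full A#7#11 chord is A#, C##, E#, G#, D##.
Comparing with the voicing, the minor 7th (7th) — G# — is absent.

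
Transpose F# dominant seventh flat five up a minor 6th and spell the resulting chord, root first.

A minor 6th up from F-sharp is D, so the new chord is D dominant seventh flat five.
Root: D
Major 3rd (3rd): F-sharp
Diminished 5th (5th): A-flat
Minor 7th (7th): C

D, F-sharp, A-flat, C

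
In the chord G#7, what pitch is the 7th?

F#

Root of G#7 = G#. The 7th is a minor 7th: G# up a minor 7th → F#.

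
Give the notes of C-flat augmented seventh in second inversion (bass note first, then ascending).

G, Bbb, Cb, Eb

In root position, C-flat augmented seventh is Cb–Eb–G–Bbb.
Second inversion puts the fifth (G) in the bass.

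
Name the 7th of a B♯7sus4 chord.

A#

B♯7sus4 is built on B#; its 7th is a minor 7th above the root.
A seventh above B uses the letter A, and the minor 7th above B# is A#.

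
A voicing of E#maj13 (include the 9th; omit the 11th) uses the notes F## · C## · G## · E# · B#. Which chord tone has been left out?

E#maj13 = E#, G##, B#, D##, F##, C##. The voicing lacks the 7th (major 7th), D##.

D##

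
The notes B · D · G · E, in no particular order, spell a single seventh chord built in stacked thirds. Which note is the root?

E

Stacking in thirds gives E – G – B – D, so E is the root — E minor seventh.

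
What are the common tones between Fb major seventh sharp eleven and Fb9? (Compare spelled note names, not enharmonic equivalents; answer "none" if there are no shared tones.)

Fb, Ab, Cb

Fb major seventh sharp eleven = Fb, Ab, Cb, Eb, Bb.
Fb9 = Fb, Ab, Cb, Ebb, Gb.
Shared: Fb, Ab, Cb.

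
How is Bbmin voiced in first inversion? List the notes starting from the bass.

In root position, Bbmin is Bb–Db–F.
First inversion puts the third (Db) in the bass.

Db – F – Bb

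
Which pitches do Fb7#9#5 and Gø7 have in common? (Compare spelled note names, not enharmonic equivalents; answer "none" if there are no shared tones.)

G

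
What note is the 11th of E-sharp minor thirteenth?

E-sharp minor thirteenth is built on E#; its 11th is a perfect 11th above the root.
A fourth above E uses the letter A, and the perfect 11th above E# is A#.

A#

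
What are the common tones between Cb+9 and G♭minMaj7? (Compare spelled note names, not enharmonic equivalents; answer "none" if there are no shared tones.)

Cb+9 = Cb, Eb, G, Bbb, Db.
G♭minMaj7 = Gb, Bbb, Db, F.
Shared: Bbb, Db.

Bbb, Db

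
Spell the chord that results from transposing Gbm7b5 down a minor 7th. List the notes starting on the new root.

A minor 7th down from Gb is Ab, so the new chord is Ab half-diminished seventh.
root → Ab
3rd (minor 3rd) → Cb
5th (diminished 5th) → Ebb
7th (minor 7th) → Gb

Ab, Cb, Ebb, Gb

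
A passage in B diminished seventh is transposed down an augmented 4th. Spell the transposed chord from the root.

F, A-flat, C-flat, E-double-flat

B down an augmented 4th → F. New chord: F diminished seventh.
root → F
3rd (minor 3rd) → A-flat
5th (diminished 5th) → C-flat
7th (diminished 7th) → E-double-flat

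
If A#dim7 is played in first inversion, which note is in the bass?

C#

A#dim7 in root position is A#–C#–E–G.
First inversion places the third in the bass, which is C#.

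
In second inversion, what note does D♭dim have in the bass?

D♭dim = Db–Fb–Abb. Second inversion → fifth in the bass = Abb.

Abb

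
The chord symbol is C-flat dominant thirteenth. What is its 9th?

Db

C-flat dominant thirteenth is built on Cb; its 9th is a major 9th above the root.
A second above C uses the letter D, and the major 9th above Cb is Db.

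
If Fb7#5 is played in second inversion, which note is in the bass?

Fb7#5 = Fb–Ab–C–Ebb. Second inversion → fifth in the bass = C.

C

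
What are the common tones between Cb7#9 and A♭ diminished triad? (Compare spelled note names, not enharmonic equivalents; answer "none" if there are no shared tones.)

Cb7#9 = Cb, Eb, Gb, Bbb, D.
A♭ diminished triad = Ab, Cb, Ebb.
Shared: Cb.

Cb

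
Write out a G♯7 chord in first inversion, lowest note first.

In root position, G♯7 is G#–B#–D#–F#.
First inversion puts the third (B#) in the bass.

B#, D#, F#, G#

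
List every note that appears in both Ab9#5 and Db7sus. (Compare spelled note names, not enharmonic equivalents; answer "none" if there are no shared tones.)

Ab9#5: Ab C E Gb Bb
Db7sus: Db Gb Ab Cb
Common to both → Ab, Gb.

Ab Gb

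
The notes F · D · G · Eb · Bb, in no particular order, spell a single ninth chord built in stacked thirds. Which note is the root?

Eb

Stacking in thirds gives Eb – G – Bb – D – F, so Eb is the root — Eb major ninth.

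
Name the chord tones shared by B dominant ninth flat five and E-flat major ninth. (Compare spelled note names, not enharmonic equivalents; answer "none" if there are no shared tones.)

B dominant ninth flat five = B, D-sharp, F, A, C-sharp.
E-flat major ninth = E-flat, G, B-flat, D, F.
Shared: F.

F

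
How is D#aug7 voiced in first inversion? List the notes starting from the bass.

F##  A##  C#  D#

D#aug7 = D#–F##–A##–C#; first inversion → third (F##) lowest.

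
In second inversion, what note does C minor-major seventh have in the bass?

G

C minor-major seventh in root position is C–E-flat–G–B.
Second inversion places the fifth in the bass, which is G.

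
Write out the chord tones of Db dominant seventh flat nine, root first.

Db dominant seventh flat nine is a dominant seventh flat nine built on D♭.
root → D♭
3rd (major 3rd) → F
5th (perfect 5th) → A♭
7th (minor 7th) → C♭
9th (minor 9th) → E𝄫

D♭ F A♭ C♭ E𝄫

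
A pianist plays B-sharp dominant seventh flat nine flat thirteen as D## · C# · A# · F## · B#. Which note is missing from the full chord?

G#

The full B-sharp dominant seventh flat nine flat thirteen chord is B#, D##, F##, A#, C#, G#.
Comparing with the voicing, the minor 13th (13th) — G# — is absent.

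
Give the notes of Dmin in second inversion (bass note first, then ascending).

A  D  F

In root position, Dmin is D–F–A.
Second inversion puts the fifth (A) in the bass.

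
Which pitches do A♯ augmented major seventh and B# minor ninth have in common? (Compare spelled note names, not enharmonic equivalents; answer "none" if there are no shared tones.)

A♯ augmented major seventh = A-sharp, C-double-sharp, E-double-sharp, G-double-sharp.
B# minor ninth = B-sharp, D-sharp, F-double-sharp, A-sharp, C-double-sharp.
Shared: A-sharp, C-double-sharp.

A-sharp – C-double-sharp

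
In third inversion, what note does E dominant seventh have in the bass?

E dominant seventh = E–G#–B–D. Third inversion → seventh in the bass = D.

D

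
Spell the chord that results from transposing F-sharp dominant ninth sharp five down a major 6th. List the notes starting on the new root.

F# down a major 6th → A. New chord: A dominant ninth sharp five.
root → A
3rd (major 3rd) → C#
5th (augmented 5th) → E#
7th (minor 7th) → G
9th (major 9th) → B

A C# E# G B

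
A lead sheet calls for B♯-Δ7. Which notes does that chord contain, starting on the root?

B#  D#  F##  A##

Root B#, quality minor-major seventh:
root → B#
3rd (minor 3rd) → D#
5th (perfect 5th) → F##
7th (major 7th) → A##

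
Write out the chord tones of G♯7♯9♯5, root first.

Root G♯, quality dominant seventh sharp nine sharp five:
- root: G♯
- major 3rd: B♯
- augmented 5th: D𝄪
- minor 7th: F♯
- augmented 9th: A𝄪

G♯  B♯  D𝄪  F♯  A𝄪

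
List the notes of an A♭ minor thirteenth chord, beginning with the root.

A-flat, C-flat, E-flat, G-flat, B-flat, D-flat, F

Root A-flat, quality minor thirteenth:
- root: A-flat
- minor 3rd: C-flat
- perfect 5th: E-flat
- minor 7th: G-flat
- major 9th: B-flat
- perfect 11th: D-flat
- major 13th: F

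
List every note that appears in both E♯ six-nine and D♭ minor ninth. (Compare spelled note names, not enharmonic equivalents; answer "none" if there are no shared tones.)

E♯ six-nine: E-sharp G-double-sharp B-sharp C-double-sharp F-double-sharp
D♭ minor ninth: D-flat F-flat A-flat C-flat E-flat
Common to both → none.

none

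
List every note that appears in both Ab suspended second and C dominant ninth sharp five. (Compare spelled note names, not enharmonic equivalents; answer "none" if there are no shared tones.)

Ab suspended second = Ab, Bb, Eb.
C dominant ninth sharp five = C, E, G#, Bb, D.
Shared: Bb.

Bb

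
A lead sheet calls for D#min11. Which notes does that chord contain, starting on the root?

D♯, F♯, A♯, C♯, E♯, G♯

D#min11 is a minor eleventh built on D♯.
Root: D♯
Minor 3rd (3rd): F♯
Perfect 5th (5th): A♯
Minor 7th (7th): C♯
Major 9th (9th): E♯
Perfect 11th (11th): G♯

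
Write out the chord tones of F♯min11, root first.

F#, A, C#, E, G#, B

Root F#, quality minor eleventh:
- root: F#
- minor 3rd: A
- perfect 5th: C#
- minor 7th: E
- major 9th: G#
- perfect 11th: B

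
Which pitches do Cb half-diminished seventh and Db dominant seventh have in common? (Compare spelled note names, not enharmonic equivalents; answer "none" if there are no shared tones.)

Cb half-diminished seventh = Cb, Ebb, Gbb, Bbb.
Db dominant seventh = Db, F, Ab, Cb.
Shared: Cb.

Cb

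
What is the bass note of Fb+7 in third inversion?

Ebb

Fb+7 in root position is Fb–Ab–C–Ebb.
Third inversion places the seventh in the bass, which is Ebb.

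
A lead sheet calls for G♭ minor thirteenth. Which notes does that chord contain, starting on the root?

G♭ minor thirteenth is a minor thirteenth built on G-flat.
Root: G-flat
Minor 3rd (3rd): B-double-flat
Perfect 5th (5th): D-flat
Minor 7th (7th): F-flat
Major 9th (9th): A-flat
Perfect 11th (11th): C-flat
Major 13th (13th): E-flat

G-flat, B-double-flat, D-flat, F-flat, A-flat, C-flat, E-flat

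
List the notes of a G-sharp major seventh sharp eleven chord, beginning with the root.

G-sharp, B-sharp, D-sharp, F-double-sharp, C-double-sharp

Root G-sharp, quality major seventh sharp eleven:
Root: G-sharp
Major 3rd (3rd): B-sharp
Perfect 5th (5th): D-sharp
Major 7th (7th): F-double-sharp
Augmented 11th (11th): C-double-sharp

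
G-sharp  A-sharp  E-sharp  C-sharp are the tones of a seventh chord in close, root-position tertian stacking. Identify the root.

Stacking in thirds gives A-sharp – C-sharp – E-sharp – G-sharp, so A-sharp is the root — A-sharp minor seventh.

A-sharp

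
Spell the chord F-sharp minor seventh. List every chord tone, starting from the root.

Root F-sharp, quality minor seventh:
F-sharp — root
A — minor 3rd
C-sharp — perfect 5th
E — minor 7th

F-sharp  A  C-sharp  E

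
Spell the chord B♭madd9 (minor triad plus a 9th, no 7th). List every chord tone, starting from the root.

Bb  Db  F  C

B♭madd9 is a minor added-ninth built on Bb.
root → Bb
3rd (minor 3rd) → Db
5th (perfect 5th) → F
9th (major 9th) → C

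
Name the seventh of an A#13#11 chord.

A#13#11 is built on A♯; its 7th is a minor 7th above the root.
A seventh above A uses the letter G, and the minor 7th above A♯ is G♯.

G♯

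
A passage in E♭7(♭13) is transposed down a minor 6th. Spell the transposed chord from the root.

G B D F E♭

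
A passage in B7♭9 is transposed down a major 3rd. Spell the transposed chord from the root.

A major 3rd down from B is G, so the new chord is G dominant seventh flat nine.
root → G
3rd (major 3rd) → B
5th (perfect 5th) → D
7th (minor 7th) → F
9th (minor 9th) → Ab

G  B  D  F  Ab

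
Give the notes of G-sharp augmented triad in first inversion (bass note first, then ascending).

B# D## G#

G-sharp augmented triad = G#–B#–D##; first inversion → third (B#) lowest.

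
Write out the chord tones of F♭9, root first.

F♭ A♭ C♭ E𝄫 G♭

Root F♭, quality dominant ninth:
root → F♭
3rd (major 3rd) → A♭
5th (perfect 5th) → C♭
7th (minor 7th) → E𝄫
9th (major 9th) → G♭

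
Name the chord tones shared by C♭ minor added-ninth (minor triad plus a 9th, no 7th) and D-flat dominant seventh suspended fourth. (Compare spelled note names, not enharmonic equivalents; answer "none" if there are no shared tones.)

Cb, Gb, Db

C♭ minor added-ninth: Cb Ebb Gb Db
D-flat dominant seventh suspended fourth: Db Gb Ab Cb
Common to both → Cb, Gb, Db.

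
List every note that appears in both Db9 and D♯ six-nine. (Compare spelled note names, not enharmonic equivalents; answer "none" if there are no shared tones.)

Db9: D♭ F A♭ C♭ E♭
D♯ six-nine: D♯ F𝄪 A♯ B♯ E♯
Common to both → none.

none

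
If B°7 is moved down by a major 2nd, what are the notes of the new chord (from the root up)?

A  C  Eb  Gb

B down a major 2nd → A. New chord: A diminished seventh.
- root: A
- minor 3rd: C
- diminished 5th: Eb
- diminished 7th: Gb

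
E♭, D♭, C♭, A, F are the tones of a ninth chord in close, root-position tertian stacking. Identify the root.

Arranged so that each adjacent pair is a third by letter name: D♭ – F – A – C♭ – E♭.
The bottom of that stack, D♭, is the root (this is D♭ dominant ninth sharp five).

D♭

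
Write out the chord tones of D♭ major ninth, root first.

Root D-flat, quality major ninth:
- root: D-flat
- major 3rd: F
- perfect 5th: A-flat
- major 7th: C
- major 9th: E-flat

D-flat, F, A-flat, C, E-flat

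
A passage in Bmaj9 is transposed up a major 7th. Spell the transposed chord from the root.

Transposed root: B → A♯ (major 7th up). So we spell A♯ major ninth:
Root: A♯
Major 3rd (3rd): C𝄪
Perfect 5th (5th): E♯
Major 7th (7th): G𝄪
Major 9th (9th): B♯

A♯ C𝄪 E♯ G𝄪 B♯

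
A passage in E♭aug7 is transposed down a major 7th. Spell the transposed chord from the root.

Fb  Ab  C  Ebb

A major 7th down from Eb is Fb, so the new chord is Fb augmented seventh.
- root: Fb
- major 3rd: Ab
- augmented 5th: C
- minor 7th: Ebb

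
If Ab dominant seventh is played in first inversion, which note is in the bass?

C

Ab dominant seventh = Ab–C–Eb–Gb. First inversion → third in the bass = C.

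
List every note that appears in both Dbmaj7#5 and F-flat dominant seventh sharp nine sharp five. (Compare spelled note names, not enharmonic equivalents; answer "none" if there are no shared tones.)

C

Dbmaj7#5: Db F A C
F-flat dominant seventh sharp nine sharp five: Fb Ab C Ebb G
Common to both → C.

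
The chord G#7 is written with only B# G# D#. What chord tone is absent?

The full G#7 chord is G#, B#, D#, F#.
Comparing with the voicing, the minor 7th (7th) — F# — is absent.

F#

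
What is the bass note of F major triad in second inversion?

C

F major triad = F–A–C. Second inversion → fifth in the bass = C.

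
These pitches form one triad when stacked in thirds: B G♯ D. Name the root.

Arranged so that each adjacent pair is a third by letter name: G♯ – B – D.
The bottom of that stack, G♯, is the root (this is G♯ diminished triad).

G♯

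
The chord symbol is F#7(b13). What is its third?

Root of F#7(b13) = F#. The 3rd is a major 3rd: F# up a major 3rd → A#.

A#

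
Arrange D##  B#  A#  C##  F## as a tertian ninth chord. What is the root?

B#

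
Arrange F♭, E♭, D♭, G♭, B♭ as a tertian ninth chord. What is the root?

E♭

Arranged so that each adjacent pair is a third by letter name: E♭ – G♭ – B♭ – D♭ – F♭.
The bottom of that stack, E♭, is the root (this is E♭ minor seventh flat nine).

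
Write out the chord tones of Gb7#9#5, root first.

Gb7#9#5: dominant seventh sharp nine sharp five on Gb.
Root: Gb
Major 3rd (3rd): Bb
Augmented 5th (5th): D
Minor 7th (7th): Fb
Augmented 9th (9th): A

Gb  Bb  D  Fb  A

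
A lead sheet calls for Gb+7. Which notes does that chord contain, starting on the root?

Root Gb, quality augmented seventh:
Root: Gb
Major 3rd (3rd): Bb
Augmented 5th (5th): D
Minor 7th (7th): Fb

Gb  Bb  D  Fb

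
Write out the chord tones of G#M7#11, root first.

G# – B# – D# – F## – C##

G#M7#11: major seventh sharp eleven on G#.
- root: G#
- major 3rd: B#
- perfect 5th: D#
- major 7th: F##
- augmented 11th: C##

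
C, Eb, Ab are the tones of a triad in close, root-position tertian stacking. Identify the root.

Arranged so that each adjacent pair is a third by letter name: Ab – C – Eb.
The bottom of that stack, Ab, is the root (this is Ab major triad).

Ab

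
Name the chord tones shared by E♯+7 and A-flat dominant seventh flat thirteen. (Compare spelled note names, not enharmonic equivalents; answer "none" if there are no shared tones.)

E♯+7 = E#, G##, B##, D#.
A-flat dominant seventh flat thirteen = Ab, C, Eb, Gb, Fb.
Shared: none.

none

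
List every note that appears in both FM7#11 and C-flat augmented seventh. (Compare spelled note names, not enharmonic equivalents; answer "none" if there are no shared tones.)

FM7#11: F A C E B
C-flat augmented seventh: Cb Eb G Bbb
Common to both → none.

none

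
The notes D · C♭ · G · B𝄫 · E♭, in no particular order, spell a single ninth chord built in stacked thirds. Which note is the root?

C♭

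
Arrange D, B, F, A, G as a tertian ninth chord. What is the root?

G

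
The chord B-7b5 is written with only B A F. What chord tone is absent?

D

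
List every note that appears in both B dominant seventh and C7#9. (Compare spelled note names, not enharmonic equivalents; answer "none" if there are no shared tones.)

D#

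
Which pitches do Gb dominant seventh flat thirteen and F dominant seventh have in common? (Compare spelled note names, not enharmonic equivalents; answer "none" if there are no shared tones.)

Gb dominant seventh flat thirteen = G-flat, B-flat, D-flat, F-flat, E-double-flat.
F dominant seventh = F, A, C, E-flat.
Shared: none.

none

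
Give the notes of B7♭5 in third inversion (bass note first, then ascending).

A  B  D#  F

B7♭5 = B–D#–F–A; third inversion → seventh (A) lowest.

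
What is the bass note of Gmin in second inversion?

D

Gmin in root position is G–B♭–D.
Second inversion places the fifth in the bass, which is D.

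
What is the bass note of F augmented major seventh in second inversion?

F augmented major seventh = F–A–C-sharp–E. Second inversion → fifth in the bass = C-sharp.

C-sharp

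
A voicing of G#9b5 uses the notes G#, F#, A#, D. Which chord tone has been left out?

B#

The full G#9b5 chord is G#, B#, D, F#, A#.
Comparing with the voicing, the major 3rd (3rd) — B# — is absent.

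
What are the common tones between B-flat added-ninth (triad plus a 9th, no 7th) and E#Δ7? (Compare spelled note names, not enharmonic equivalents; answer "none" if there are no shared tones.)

none

B-flat added-ninth: Bb D F C
E#Δ7: E# G## B# D##
Common to both → none.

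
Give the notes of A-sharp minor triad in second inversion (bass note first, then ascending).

E# A# C#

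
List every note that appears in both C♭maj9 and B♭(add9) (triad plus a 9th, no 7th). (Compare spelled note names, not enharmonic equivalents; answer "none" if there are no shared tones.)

Bb

C♭maj9: Cb Eb Gb Bb Db
B♭(add9): Bb D F C
Common to both → Bb.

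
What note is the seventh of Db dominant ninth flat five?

C-flat

Root of Db dominant ninth flat five = D-flat. The 7th is a minor 7th: D-flat up a minor 7th → C-flat.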